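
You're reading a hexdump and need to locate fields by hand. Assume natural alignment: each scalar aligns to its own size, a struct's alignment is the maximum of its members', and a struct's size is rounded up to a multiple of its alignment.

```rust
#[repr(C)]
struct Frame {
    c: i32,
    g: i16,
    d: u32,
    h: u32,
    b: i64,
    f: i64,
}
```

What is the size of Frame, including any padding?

32

@0: c [4B, align 4] → 4
@4: g [2B, align 2] → 6
+2 pad (align 4)
@8: d [4B, align 4] → 12
@12: h [4B, align 4] → 16
@16: b [8B, align 8] → 24
@24: f [8B, align 8] → 32
size 32, align 8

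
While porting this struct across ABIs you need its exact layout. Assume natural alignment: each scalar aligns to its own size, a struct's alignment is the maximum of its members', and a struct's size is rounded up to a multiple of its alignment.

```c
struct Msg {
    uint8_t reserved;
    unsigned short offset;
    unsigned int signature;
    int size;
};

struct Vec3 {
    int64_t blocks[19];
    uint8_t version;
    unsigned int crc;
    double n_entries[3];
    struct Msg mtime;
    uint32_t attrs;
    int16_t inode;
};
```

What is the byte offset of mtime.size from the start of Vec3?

Msg: reserved at 0 (size 1, align 1) → ends 1; pad 1 to align 2 for offset; offset at 2 (size 2, align 2) → ends 4; signature at 4 (size 4, align 4) → ends 8; size at 8 (size 4, align 4) → ends 12; total 12 bytes, alignment 4
blocks at 0 (size 152, align 8) → ends 152
version at 152 (size 1, align 1) → ends 153
pad 3 to align 4 for crc
crc at 156 (size 4, align 4) → ends 160
n_entries at 160 (size 24, align 8) → ends 184
mtime at 184 (size 12, align 4) → ends 196
within Msg: size at 8
184 + 8 = 192

192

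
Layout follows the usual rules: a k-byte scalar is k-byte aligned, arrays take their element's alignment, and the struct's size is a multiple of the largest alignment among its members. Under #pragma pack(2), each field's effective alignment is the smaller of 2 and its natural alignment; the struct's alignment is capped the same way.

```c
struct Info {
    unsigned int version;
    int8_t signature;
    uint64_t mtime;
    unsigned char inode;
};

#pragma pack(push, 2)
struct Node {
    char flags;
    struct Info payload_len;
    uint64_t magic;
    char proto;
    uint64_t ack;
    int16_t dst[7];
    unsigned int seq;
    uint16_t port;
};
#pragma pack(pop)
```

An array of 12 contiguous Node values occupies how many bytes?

768

Info: @0: version [4B, align 4] → 4; @4: signature [1B, align 1] → 5; +3 pad (align 8); @8: mtime [8B, align 8] → 16; @16: inode [1B, align 1] → 17; +7 tail pad (align 8); size 24, align 8
@0: flags [1B, align 1] → 1
+1 pad (align 2)
@2: payload_len [24B, align 2] → 26
@26: magic [8B, align 2] → 34
@34: proto [1B, align 1] → 35
+1 pad (align 2)
@36: ack [8B, align 2] → 44
@44: dst [14B, align 2] → 58
@58: seq [4B, align 2] → 62
@62: port [2B, align 2] → 64
size 64, align 2
array of 12: 12 × 64 = 768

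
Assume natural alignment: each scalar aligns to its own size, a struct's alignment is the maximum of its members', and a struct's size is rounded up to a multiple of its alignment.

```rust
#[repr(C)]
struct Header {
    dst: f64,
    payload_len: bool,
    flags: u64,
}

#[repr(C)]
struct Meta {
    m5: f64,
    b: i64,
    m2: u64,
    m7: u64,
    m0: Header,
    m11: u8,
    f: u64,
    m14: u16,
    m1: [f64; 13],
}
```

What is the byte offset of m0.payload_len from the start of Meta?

Header: dst at 0 (size 8, align 8) → ends 8; payload_len at 8 (size 1, align 1) → ends 9; pad 7 to align 8 for flags; flags at 16 (size 8, align 8) → ends 24; total 24 bytes, alignment 8
m5 at 0 (size 8, align 8) → ends 8
b at 8 (size 8, align 8) → ends 16
m2 at 16 (size 8, align 8) → ends 24
m7 at 24 (size 8, align 8) → ends 32
m0 at 32 (size 24, align 8) → ends 56
within Header: payload_len at 8
32 + 8 = 40

40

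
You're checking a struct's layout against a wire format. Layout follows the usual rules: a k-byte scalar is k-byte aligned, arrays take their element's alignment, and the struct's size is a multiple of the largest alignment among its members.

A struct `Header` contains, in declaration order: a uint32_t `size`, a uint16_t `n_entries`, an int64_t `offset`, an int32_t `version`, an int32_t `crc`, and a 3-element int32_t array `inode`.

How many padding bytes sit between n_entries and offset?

2

size at 0 (size 4, align 4) → ends 4
n_entries at 4 (size 2, align 2) → ends 6
pad 2 to align 8 for offset
offset at 8 (size 8, align 8) → ends 16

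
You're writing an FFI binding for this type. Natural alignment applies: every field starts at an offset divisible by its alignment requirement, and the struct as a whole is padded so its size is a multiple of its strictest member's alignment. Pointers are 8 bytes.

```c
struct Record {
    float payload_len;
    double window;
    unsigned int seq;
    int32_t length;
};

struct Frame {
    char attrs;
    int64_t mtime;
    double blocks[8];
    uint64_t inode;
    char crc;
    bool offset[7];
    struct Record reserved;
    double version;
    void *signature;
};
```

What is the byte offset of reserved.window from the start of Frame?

Record: @0: payload_len [4B, align 4] → 4; +4 pad (align 8); @8: window [8B, align 8] → 16; @16: seq [4B, align 4] → 20; @20: length [4B, align 4] → 24; size 24, align 8
@0: attrs [1B, align 1] → 1
+7 pad (align 8)
@8: mtime [8B, align 8] → 16
@16: blocks [64B, align 8] → 80
@80: inode [8B, align 8] → 88
@88: crc [1B, align 1] → 89
@89: offset [7B, align 1] → 96
@96: reserved [24B, align 8] → 120
within Record: window at 8
96 + 8 = 104

104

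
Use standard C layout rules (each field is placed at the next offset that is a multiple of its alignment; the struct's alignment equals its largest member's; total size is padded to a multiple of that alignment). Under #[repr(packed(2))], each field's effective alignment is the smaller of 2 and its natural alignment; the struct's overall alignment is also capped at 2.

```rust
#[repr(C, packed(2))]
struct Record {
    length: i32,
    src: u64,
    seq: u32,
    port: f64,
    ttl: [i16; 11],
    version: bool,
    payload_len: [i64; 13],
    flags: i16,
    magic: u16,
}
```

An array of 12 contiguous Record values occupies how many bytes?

1872

length at 0 (size 4, align 2) → ends 4
src at 4 (size 8, align 2) → ends 12
seq at 12 (size 4, align 2) → ends 16
port at 16 (size 8, align 2) → ends 24
ttl at 24 (size 22, align 2) → ends 46
version at 46 (size 1, align 1) → ends 47
pad 1 to align 2 for payload_len
payload_len at 48 (size 104, align 2) → ends 152
flags at 152 (size 2, align 2) → ends 154
magic at 154 (size 2, align 2) → ends 156
total 156 bytes, alignment 2
array of 12: 12 × 156 = 1872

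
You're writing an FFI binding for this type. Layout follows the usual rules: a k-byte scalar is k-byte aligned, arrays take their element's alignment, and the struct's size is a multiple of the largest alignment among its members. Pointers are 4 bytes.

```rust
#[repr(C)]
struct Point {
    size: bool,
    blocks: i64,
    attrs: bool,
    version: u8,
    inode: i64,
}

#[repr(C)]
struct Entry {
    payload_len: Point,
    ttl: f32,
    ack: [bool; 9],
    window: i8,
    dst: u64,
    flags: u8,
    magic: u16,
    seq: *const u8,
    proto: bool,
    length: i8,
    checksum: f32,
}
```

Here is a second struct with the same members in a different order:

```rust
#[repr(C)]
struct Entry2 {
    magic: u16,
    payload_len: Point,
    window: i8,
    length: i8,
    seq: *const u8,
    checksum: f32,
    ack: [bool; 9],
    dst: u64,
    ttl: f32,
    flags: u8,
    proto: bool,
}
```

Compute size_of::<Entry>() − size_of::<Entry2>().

Point: 0..1  size  (1B, 1-aligned); 1..8  -- padding (7B); 8..16  blocks  (8B, 8-aligned); 16..17  attrs  (1B, 1-aligned); 17..18  version  (1B, 1-aligned); 18..24  -- padding (6B); 24..32  inode  (8B, 8-aligned); sizeof = 32, alignof = 8
0..32  payload_len  (32B, 8-aligned)
32..36  ttl  (4B, 4-aligned)
36..45  ack  (9B, 1-aligned)
45..46  window  (1B, 1-aligned)
46..48  -- padding (2B)
48..56  dst  (8B, 8-aligned)
56..57  flags  (1B, 1-aligned)
57..58  -- padding (1B)
58..60  magic  (2B, 2-aligned)
60..64  seq  (4B, 4-aligned)
64..65  proto  (1B, 1-aligned)
65..66  length  (1B, 1-aligned)
66..68  -- padding (2B)
68..72  checksum  (4B, 4-aligned)
sizeof = 72, alignof = 8
— Entry2 —
0..2  magic  (2B, 2-aligned)
2..8  -- padding (6B)
8..40  payload_len  (32B, 8-aligned)
40..41  window  (1B, 1-aligned)
41..42  length  (1B, 1-aligned)
42..44  -- padding (2B)
44..48  seq  (4B, 4-aligned)
48..52  checksum  (4B, 4-aligned)
52..61  ack  (9B, 1-aligned)
61..64  -- padding (3B)
64..72  dst  (8B, 8-aligned)
72..76  ttl  (4B, 4-aligned)
76..77  flags  (1B, 1-aligned)
77..78  proto  (1B, 1-aligned)
78..80  -- tail padding (2B)
sizeof = 80, alignof = 8
72 − 80 = -8

-8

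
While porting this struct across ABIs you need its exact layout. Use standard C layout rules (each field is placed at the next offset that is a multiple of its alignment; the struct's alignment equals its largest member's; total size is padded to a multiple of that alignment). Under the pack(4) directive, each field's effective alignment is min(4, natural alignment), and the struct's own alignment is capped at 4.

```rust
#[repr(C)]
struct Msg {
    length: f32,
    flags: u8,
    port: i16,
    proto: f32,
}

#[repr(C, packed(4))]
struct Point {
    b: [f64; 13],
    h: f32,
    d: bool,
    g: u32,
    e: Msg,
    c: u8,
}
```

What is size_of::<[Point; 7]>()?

924

Msg: @0: length [4B, align 4] → 4; @4: flags [1B, align 1] → 5; +1 pad (align 2); @6: port [2B, align 2] → 8; @8: proto [4B, align 4] → 12; size 12, align 4
@0: b [104B, align 4] → 104
@104: h [4B, align 4] → 108
@108: d [1B, align 1] → 109
+3 pad (align 4)
@112: g [4B, align 4] → 116
@116: e [12B, align 4] → 128
@128: c [1B, align 1] → 129
+3 tail pad (align 4)
size 132, align 4
array of 7: 7 × 132 = 924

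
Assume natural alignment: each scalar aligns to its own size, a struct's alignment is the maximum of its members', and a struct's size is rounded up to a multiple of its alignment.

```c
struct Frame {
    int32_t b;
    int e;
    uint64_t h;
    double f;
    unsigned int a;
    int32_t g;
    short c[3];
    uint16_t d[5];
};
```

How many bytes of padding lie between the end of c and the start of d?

0..4  b  (4B, 4-aligned)
4..8  e  (4B, 4-aligned)
8..16  h  (8B, 8-aligned)
16..24  f  (8B, 8-aligned)
24..28  a  (4B, 4-aligned)
28..32  g  (4B, 4-aligned)
32..38  c  (6B, 2-aligned)
38..48  d  (10B, 2-aligned)

0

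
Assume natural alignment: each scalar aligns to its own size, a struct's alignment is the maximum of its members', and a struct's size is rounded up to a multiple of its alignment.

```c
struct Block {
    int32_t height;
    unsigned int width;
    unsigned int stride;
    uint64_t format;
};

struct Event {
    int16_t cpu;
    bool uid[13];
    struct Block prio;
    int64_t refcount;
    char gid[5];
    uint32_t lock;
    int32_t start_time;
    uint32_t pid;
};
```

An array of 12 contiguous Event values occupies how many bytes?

864

Block: 0..4  height  (4B, 4-aligned); 4..8  width  (4B, 4-aligned); 8..12  stride  (4B, 4-aligned); 12..16  -- padding (4B); 16..24  format  (8B, 8-aligned); sizeof = 24, alignof = 8
0..2  cpu  (2B, 2-aligned)
2..15  uid  (13B, 1-aligned)
15..16  -- padding (1B)
16..40  prio  (24B, 8-aligned)
40..48  refcount  (8B, 8-aligned)
48..53  gid  (5B, 1-aligned)
53..56  -- padding (3B)
56..60  lock  (4B, 4-aligned)
60..64  start_time  (4B, 4-aligned)
64..68  pid  (4B, 4-aligned)
68..72  -- tail padding (4B)
sizeof = 72, alignof = 8
array of 12: 12 × 72 = 864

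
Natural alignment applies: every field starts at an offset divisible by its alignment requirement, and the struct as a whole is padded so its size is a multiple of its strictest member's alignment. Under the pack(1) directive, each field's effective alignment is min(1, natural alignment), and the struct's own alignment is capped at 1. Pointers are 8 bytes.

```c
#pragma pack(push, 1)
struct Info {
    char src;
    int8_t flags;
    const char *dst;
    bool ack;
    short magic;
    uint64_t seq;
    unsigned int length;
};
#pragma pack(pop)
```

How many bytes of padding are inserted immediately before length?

src at 0 (size 1, align 1) → ends 1
flags at 1 (size 1, align 1) → ends 2
dst at 2 (size 8, align 1) → ends 10
ack at 10 (size 1, align 1) → ends 11
magic at 11 (size 2, align 1) → ends 13
seq at 13 (size 8, align 1) → ends 21
length at 21 (size 4, align 1) → ends 25

0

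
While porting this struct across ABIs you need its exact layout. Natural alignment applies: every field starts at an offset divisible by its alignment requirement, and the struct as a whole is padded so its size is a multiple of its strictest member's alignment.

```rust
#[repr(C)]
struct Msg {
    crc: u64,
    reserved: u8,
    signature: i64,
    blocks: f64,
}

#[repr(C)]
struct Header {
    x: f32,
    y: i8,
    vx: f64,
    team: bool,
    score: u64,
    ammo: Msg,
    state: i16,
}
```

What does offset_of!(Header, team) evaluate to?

16

Msg: @0: crc [8B, align 8] → 8; @8: reserved [1B, align 1] → 9; +7 pad (align 8); @16: signature [8B, align 8] → 24; @24: blocks [8B, align 8] → 32; size 32, align 8
@0: x [4B, align 4] → 4
@4: y [1B, align 1] → 5
+3 pad (align 8)
@8: vx [8B, align 8] → 16
@16: team [1B, align 1] → 17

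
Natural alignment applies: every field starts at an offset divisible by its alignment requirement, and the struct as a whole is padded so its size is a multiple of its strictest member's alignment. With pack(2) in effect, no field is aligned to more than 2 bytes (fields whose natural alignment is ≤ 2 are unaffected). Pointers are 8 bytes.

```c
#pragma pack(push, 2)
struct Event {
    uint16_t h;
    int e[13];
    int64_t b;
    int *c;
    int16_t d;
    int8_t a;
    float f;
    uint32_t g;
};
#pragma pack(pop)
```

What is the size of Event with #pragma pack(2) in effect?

82

h at 0 (size 2, align 2) → ends 2
e at 2 (size 52, align 2) → ends 54
b at 54 (size 8, align 2) → ends 62
c at 62 (size 8, align 2) → ends 70
d at 70 (size 2, align 2) → ends 72
a at 72 (size 1, align 1) → ends 73
pad 1 to align 2 for f
f at 74 (size 4, align 2) → ends 78
g at 78 (size 4, align 2) → ends 82
total 82 bytes, alignment 2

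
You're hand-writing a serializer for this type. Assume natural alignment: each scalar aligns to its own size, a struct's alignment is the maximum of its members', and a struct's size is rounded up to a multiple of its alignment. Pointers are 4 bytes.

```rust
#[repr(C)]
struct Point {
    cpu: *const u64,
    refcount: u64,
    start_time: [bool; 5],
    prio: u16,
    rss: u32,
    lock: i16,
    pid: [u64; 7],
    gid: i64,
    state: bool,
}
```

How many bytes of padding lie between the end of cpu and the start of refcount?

@0: cpu [4B, align 4] → 4
+4 pad (align 8)
@8: refcount [8B, align 8] → 16

4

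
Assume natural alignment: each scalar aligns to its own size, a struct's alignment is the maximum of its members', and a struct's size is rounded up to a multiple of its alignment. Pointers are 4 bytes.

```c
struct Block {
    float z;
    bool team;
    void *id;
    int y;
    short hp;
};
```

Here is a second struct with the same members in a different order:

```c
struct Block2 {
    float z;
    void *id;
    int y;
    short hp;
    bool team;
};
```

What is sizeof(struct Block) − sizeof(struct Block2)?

4

z at 0 (size 4, align 4) → ends 4
team at 4 (size 1, align 1) → ends 5
pad 3 to align 4 for id
id at 8 (size 4, align 4) → ends 12
y at 12 (size 4, align 4) → ends 16
hp at 16 (size 2, align 2) → ends 18
tail pad 2 to reach multiple of 4
total 20 bytes, alignment 4
— Block2 —
z at 0 (size 4, align 4) → ends 4
id at 4 (size 4, align 4) → ends 8
y at 8 (size 4, align 4) → ends 12
hp at 12 (size 2, align 2) → ends 14
team at 14 (size 1, align 1) → ends 15
tail pad 1 to reach multiple of 4
total 16 bytes, alignment 4
20 − 16 = 4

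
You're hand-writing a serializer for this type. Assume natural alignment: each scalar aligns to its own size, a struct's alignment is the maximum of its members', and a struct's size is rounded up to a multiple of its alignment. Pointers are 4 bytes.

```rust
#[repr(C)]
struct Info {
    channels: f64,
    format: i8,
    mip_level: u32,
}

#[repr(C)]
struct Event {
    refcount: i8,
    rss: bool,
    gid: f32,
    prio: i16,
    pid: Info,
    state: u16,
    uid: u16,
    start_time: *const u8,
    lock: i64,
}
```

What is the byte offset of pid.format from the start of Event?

Info: @0: channels [8B, align 8] → 8; @8: format [1B, align 1] → 9; +3 pad (align 4); @12: mip_level [4B, align 4] → 16; size 16, align 8
@0: refcount [1B, align 1] → 1
@1: rss [1B, align 1] → 2
+2 pad (align 4)
@4: gid [4B, align 4] → 8
@8: prio [2B, align 2] → 10
+6 pad (align 8)
@16: pid [16B, align 8] → 32
within Info: format at 8
16 + 8 = 24

24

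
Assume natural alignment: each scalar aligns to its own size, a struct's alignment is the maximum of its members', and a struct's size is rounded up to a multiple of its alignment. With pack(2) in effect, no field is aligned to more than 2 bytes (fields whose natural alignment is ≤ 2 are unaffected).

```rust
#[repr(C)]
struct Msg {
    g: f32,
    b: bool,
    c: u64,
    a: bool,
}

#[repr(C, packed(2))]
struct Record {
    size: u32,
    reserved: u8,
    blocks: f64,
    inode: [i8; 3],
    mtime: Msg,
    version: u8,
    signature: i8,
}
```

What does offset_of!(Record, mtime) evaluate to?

Msg: @0: g [4B, align 4] → 4; @4: b [1B, align 1] → 5; +3 pad (align 8); @8: c [8B, align 8] → 16; @16: a [1B, align 1] → 17; +7 tail pad (align 8); size 24, align 8
@0: size [4B, align 2] → 4
@4: reserved [1B, align 1] → 5
+1 pad (align 2)
@6: blocks [8B, align 2] → 14
@14: inode [3B, align 1] → 17
+1 pad (align 2)
@18: mtime [24B, align 2] → 42

18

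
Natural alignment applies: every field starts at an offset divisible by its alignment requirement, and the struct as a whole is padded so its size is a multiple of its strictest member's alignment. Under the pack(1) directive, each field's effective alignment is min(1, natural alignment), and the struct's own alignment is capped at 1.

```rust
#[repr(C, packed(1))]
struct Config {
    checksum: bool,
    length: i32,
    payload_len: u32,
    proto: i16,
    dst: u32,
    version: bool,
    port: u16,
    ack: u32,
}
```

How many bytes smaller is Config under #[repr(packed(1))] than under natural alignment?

natural layout:
  0..1  checksum  (1B, 1-aligned)
  1..4  -- padding (3B)
  4..8  length  (4B, 4-aligned)
  8..12  payload_len  (4B, 4-aligned)
  12..14  proto  (2B, 2-aligned)
  14..16  -- padding (2B)
  16..20  dst  (4B, 4-aligned)
  20..21  version  (1B, 1-aligned)
  21..22  -- padding (1B)
  22..24  port  (2B, 2-aligned)
  24..28  ack  (4B, 4-aligned)
  sizeof = 28, alignof = 4
packed(1) layout:
  0..1  checksum  (1B, 1-aligned)
  1..5  length  (4B, 1-aligned)
  5..9  payload_len  (4B, 1-aligned)
  9..11  proto  (2B, 1-aligned)
  11..15  dst  (4B, 1-aligned)
  15..16  version  (1B, 1-aligned)
  16..18  port  (2B, 1-aligned)
  18..22  ack  (4B, 1-aligned)
  sizeof = 22, alignof = 1
28 − 22 = 6

6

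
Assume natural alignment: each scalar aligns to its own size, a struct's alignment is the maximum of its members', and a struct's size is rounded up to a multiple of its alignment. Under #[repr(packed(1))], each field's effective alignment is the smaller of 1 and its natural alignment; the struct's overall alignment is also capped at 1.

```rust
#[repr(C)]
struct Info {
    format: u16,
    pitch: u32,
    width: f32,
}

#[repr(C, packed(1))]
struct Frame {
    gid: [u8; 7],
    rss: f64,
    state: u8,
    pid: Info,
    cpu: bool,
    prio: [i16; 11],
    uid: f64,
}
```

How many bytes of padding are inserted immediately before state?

0

Info: format at 0 (size 2, align 2) → ends 2; pad 2 to align 4 for pitch; pitch at 4 (size 4, align 4) → ends 8; width at 8 (size 4, align 4) → ends 12; total 12 bytes, alignment 4
gid at 0 (size 7, align 1) → ends 7
rss at 7 (size 8, align 1) → ends 15
state at 15 (size 1, align 1) → ends 16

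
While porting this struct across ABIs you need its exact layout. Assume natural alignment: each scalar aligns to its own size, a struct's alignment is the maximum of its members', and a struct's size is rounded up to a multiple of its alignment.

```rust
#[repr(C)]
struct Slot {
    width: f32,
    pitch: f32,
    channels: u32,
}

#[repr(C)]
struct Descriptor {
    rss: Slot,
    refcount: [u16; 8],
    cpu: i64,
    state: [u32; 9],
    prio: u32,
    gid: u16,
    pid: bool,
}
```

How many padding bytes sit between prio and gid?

Slot: 0..4  width  (4B, 4-aligned); 4..8  pitch  (4B, 4-aligned); 8..12  channels  (4B, 4-aligned); sizeof = 12, alignof = 4
0..12  rss  (12B, 4-aligned)
12..28  refcount  (16B, 2-aligned)
28..32  -- padding (4B)
32..40  cpu  (8B, 8-aligned)
40..76  state  (36B, 4-aligned)
76..80  prio  (4B, 4-aligned)
80..82  gid  (2B, 2-aligned)

0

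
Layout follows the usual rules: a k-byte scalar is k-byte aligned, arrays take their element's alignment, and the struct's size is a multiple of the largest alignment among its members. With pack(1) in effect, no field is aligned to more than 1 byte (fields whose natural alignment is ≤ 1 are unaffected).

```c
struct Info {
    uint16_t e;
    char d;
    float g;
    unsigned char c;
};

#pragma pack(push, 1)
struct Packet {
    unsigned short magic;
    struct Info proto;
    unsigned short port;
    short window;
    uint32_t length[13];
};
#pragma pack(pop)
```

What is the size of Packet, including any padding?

Info: 0..2  e  (2B, 2-aligned); 2..3  d  (1B, 1-aligned); 3..4  -- padding (1B); 4..8  g  (4B, 4-aligned); 8..9  c  (1B, 1-aligned); 9..12  -- tail padding (3B); sizeof = 12, alignof = 4
0..2  magic  (2B, 1-aligned)
2..14  proto  (12B, 1-aligned)
14..16  port  (2B, 1-aligned)
16..18  window  (2B, 1-aligned)
18..70  length  (52B, 1-aligned)
sizeof = 70, alignof = 1

70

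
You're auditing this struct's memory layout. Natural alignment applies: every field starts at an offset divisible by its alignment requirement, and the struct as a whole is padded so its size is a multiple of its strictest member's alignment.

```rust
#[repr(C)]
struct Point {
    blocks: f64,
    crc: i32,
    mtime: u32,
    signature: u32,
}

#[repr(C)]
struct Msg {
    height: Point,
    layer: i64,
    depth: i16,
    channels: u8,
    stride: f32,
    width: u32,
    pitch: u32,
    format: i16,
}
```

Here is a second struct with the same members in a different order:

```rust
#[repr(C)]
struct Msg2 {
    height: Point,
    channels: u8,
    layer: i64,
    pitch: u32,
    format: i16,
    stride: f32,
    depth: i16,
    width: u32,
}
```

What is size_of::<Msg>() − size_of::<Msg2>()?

-8

Point: @0: blocks [8B, align 8] → 8; @8: crc [4B, align 4] → 12; @12: mtime [4B, align 4] → 16; @16: signature [4B, align 4] → 20; +4 tail pad (align 8); size 24, align 8
@0: height [24B, align 8] → 24
@24: layer [8B, align 8] → 32
@32: depth [2B, align 2] → 34
@34: channels [1B, align 1] → 35
+1 pad (align 4)
@36: stride [4B, align 4] → 40
@40: width [4B, align 4] → 44
@44: pitch [4B, align 4] → 48
@48: format [2B, align 2] → 50
+6 tail pad (align 8)
size 56, align 8
— Msg2 —
@0: height [24B, align 8] → 24
@24: channels [1B, align 1] → 25
+7 pad (align 8)
@32: layer [8B, align 8] → 40
@40: pitch [4B, align 4] → 44
@44: format [2B, align 2] → 46
+2 pad (align 4)
@48: stride [4B, align 4] → 52
@52: depth [2B, align 2] → 54
+2 pad (align 4)
@56: width [4B, align 4] → 60
+4 tail pad (align 8)
size 64, align 8
56 − 64 = -8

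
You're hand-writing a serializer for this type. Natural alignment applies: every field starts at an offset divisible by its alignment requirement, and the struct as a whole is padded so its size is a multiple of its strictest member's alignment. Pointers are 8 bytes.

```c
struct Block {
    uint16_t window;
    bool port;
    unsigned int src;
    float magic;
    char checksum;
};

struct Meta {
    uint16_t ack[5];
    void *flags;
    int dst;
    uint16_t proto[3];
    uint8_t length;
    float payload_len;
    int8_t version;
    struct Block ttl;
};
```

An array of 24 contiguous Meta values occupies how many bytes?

1536

Block: @0: window [2B, align 2] → 2; @2: port [1B, align 1] → 3; +1 pad (align 4); @4: src [4B, align 4] → 8; @8: magic [4B, align 4] → 12; @12: checksum [1B, align 1] → 13; +3 tail pad (align 4); size 16, align 4
@0: ack [10B, align 2] → 10
+6 pad (align 8)
@16: flags [8B, align 8] → 24
@24: dst [4B, align 4] → 28
@28: proto [6B, align 2] → 34
@34: length [1B, align 1] → 35
+1 pad (align 4)
@36: payload_len [4B, align 4] → 40
@40: version [1B, align 1] → 41
+3 pad (align 4)
@44: ttl [16B, align 4] → 60
+4 tail pad (align 8)
size 64, align 8
array of 24: 24 × 64 = 1536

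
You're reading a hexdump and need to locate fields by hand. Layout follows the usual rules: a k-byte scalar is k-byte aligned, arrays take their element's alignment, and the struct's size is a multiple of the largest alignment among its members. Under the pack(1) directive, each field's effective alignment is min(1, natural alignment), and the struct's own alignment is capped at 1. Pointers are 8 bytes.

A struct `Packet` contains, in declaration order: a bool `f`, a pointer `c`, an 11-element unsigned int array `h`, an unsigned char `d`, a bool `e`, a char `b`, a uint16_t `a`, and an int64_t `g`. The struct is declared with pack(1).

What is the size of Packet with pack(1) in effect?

66

f at 0 (size 1, align 1) → ends 1
c at 1 (size 8, align 1) → ends 9
h at 9 (size 44, align 1) → ends 53
d at 53 (size 1, align 1) → ends 54
e at 54 (size 1, align 1) → ends 55
b at 55 (size 1, align 1) → ends 56
a at 56 (size 2, align 1) → ends 58
g at 58 (size 8, align 1) → ends 66
total 66 bytes, alignment 1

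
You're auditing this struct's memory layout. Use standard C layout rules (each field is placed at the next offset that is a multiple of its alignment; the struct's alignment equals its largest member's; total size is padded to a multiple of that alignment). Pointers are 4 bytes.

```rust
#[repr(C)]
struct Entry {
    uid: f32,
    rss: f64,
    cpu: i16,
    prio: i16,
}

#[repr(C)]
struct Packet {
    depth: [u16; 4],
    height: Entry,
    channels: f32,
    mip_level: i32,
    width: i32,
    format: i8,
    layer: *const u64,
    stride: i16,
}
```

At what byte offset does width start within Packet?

Entry: uid at 0 (size 4, align 4) → ends 4; pad 4 to align 8 for rss; rss at 8 (size 8, align 8) → ends 16; cpu at 16 (size 2, align 2) → ends 18; prio at 18 (size 2, align 2) → ends 20; tail pad 4 to reach multiple of 8; total 24 bytes, alignment 8
depth at 0 (size 8, align 2) → ends 8
height at 8 (size 24, align 8) → ends 32
channels at 32 (size 4, align 4) → ends 36
mip_level at 36 (size 4, align 4) → ends 40
width at 40 (size 4, align 4) → ends 44

40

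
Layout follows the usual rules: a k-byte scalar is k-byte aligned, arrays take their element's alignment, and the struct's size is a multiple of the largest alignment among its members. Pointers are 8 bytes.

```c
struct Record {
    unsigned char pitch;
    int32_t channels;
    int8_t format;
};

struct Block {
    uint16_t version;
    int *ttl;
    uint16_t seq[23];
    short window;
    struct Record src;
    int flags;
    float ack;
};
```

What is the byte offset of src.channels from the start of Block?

68

Record: 0..1  pitch  (1B, 1-aligned); 1..4  -- padding (3B); 4..8  channels  (4B, 4-aligned); 8..9  format  (1B, 1-aligned); 9..12  -- tail padding (3B); sizeof = 12, alignof = 4
0..2  version  (2B, 2-aligned)
2..8  -- padding (6B)
8..16  ttl  (8B, 8-aligned)
16..62  seq  (46B, 2-aligned)
62..64  window  (2B, 2-aligned)
64..76  src  (12B, 4-aligned)
within Record: channels at 4
64 + 4 = 68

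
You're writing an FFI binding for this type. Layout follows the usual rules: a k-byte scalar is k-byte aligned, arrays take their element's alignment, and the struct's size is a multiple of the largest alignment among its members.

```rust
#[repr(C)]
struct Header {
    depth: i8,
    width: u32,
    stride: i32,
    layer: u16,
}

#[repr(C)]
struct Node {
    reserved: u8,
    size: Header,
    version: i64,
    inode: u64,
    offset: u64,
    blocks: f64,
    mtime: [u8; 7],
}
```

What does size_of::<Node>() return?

64 bytes

Header: 0..1  depth  (1B, 1-aligned); 1..4  -- padding (3B); 4..8  width  (4B, 4-aligned); 8..12  stride  (4B, 4-aligned); 12..14  layer  (2B, 2-aligned); 14..16  -- tail padding (2B); sizeof = 16, alignof = 4
0..1  reserved  (1B, 1-aligned)
1..4  -- padding (3B)
4..20  size  (16B, 4-aligned)
20..24  -- padding (4B)
24..32  version  (8B, 8-aligned)
32..40  inode  (8B, 8-aligned)
40..48  offset  (8B, 8-aligned)
48..56  blocks  (8B, 8-aligned)
56..63  mtime  (7B, 1-aligned)
63..64  -- tail padding (1B)
sizeof = 64, alignof = 8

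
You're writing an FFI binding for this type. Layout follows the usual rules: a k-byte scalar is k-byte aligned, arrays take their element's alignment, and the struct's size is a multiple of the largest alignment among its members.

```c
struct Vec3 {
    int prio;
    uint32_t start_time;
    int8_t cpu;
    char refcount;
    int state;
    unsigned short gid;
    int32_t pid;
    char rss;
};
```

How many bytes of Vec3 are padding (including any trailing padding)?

0..4  prio  (4B, 4-aligned)
4..8  start_time  (4B, 4-aligned)
8..9  cpu  (1B, 1-aligned)
9..10  refcount  (1B, 1-aligned)
10..12  -- padding (2B)
12..16  state  (4B, 4-aligned)
16..18  gid  (2B, 2-aligned)
18..20  -- padding (2B)
20..24  pid  (4B, 4-aligned)
24..25  rss  (1B, 1-aligned)
25..28  -- tail padding (3B)
sizeof = 28, alignof = 4
data bytes 21, size 28 → padding 7

7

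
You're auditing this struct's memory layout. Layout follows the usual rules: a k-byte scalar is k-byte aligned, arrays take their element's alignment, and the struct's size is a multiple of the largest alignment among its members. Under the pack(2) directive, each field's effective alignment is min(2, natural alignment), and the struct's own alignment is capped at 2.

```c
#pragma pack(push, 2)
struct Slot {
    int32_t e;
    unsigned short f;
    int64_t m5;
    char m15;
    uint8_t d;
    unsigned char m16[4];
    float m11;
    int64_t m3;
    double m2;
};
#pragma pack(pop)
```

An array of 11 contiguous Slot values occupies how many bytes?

440

0..4  e  (4B, 2-aligned)
4..6  f  (2B, 2-aligned)
6..14  m5  (8B, 2-aligned)
14..15  m15  (1B, 1-aligned)
15..16  d  (1B, 1-aligned)
16..20  m16  (4B, 1-aligned)
20..24  m11  (4B, 2-aligned)
24..32  m3  (8B, 2-aligned)
32..40  m2  (8B, 2-aligned)
sizeof = 40, alignof = 2
array of 11: 11 × 40 = 440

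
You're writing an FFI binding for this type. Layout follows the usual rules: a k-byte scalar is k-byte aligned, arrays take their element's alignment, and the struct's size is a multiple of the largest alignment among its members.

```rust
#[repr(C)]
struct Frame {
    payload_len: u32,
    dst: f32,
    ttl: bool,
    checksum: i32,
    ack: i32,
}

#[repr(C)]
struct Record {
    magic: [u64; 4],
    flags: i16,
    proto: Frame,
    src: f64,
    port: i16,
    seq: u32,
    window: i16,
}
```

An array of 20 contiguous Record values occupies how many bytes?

Frame: payload_len at 0 (size 4, align 4) → ends 4; dst at 4 (size 4, align 4) → ends 8; ttl at 8 (size 1, align 1) → ends 9; pad 3 to align 4 for checksum; checksum at 12 (size 4, align 4) → ends 16; ack at 16 (size 4, align 4) → ends 20; total 20 bytes, alignment 4
magic at 0 (size 32, align 8) → ends 32
flags at 32 (size 2, align 2) → ends 34
pad 2 to align 4 for proto
proto at 36 (size 20, align 4) → ends 56
src at 56 (size 8, align 8) → ends 64
port at 64 (size 2, align 2) → ends 66
pad 2 to align 4 for seq
seq at 68 (size 4, align 4) → ends 72
window at 72 (size 2, align 2) → ends 74
tail pad 6 to reach multiple of 8
total 80 bytes, alignment 8
array of 20: 20 × 80 = 1600

1600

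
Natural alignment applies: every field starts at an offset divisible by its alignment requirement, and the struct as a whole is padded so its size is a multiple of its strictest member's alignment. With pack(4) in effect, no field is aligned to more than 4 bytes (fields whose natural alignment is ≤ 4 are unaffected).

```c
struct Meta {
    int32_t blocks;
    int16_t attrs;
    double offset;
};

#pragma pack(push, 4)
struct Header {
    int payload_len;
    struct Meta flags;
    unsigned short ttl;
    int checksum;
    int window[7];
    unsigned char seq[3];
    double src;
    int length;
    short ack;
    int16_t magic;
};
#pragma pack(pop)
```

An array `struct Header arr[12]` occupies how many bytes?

Meta: blocks at 0 (size 4, align 4) → ends 4; attrs at 4 (size 2, align 2) → ends 6; pad 2 to align 8 for offset; offset at 8 (size 8, align 8) → ends 16; total 16 bytes, alignment 8
payload_len at 0 (size 4, align 4) → ends 4
flags at 4 (size 16, align 4) → ends 20
ttl at 20 (size 2, align 2) → ends 22
pad 2 to align 4 for checksum
checksum at 24 (size 4, align 4) → ends 28
window at 28 (size 28, align 4) → ends 56
seq at 56 (size 3, align 1) → ends 59
pad 1 to align 4 for src
src at 60 (size 8, align 4) → ends 68
length at 68 (size 4, align 4) → ends 72
ack at 72 (size 2, align 2) → ends 74
magic at 74 (size 2, align 2) → ends 76
total 76 bytes, alignment 4
array of 12: 12 × 76 = 912

912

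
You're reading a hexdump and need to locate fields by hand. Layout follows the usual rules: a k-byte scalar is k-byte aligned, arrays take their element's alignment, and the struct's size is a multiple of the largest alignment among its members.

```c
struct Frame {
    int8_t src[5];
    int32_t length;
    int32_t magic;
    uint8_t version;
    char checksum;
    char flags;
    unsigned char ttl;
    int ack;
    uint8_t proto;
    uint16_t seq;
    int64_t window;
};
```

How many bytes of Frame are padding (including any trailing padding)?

@0: src [5B, align 1] → 5
+3 pad (align 4)
@8: length [4B, align 4] → 12
@12: magic [4B, align 4] → 16
@16: version [1B, align 1] → 17
@17: checksum [1B, align 1] → 18
@18: flags [1B, align 1] → 19
@19: ttl [1B, align 1] → 20
@20: ack [4B, align 4] → 24
@24: proto [1B, align 1] → 25
+1 pad (align 2)
@26: seq [2B, align 2] → 28
+4 pad (align 8)
@32: window [8B, align 8] → 40
size 40, align 8
data bytes 32, size 40 → padding 8

8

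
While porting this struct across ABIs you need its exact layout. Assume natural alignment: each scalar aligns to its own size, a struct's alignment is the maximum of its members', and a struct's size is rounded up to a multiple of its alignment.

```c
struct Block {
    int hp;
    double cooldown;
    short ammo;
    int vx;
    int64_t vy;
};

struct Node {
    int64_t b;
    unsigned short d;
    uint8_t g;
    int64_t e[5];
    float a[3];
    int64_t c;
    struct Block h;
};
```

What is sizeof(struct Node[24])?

2688

Block: hp at 0 (size 4, align 4) → ends 4; pad 4 to align 8 for cooldown; cooldown at 8 (size 8, align 8) → ends 16; ammo at 16 (size 2, align 2) → ends 18; pad 2 to align 4 for vx; vx at 20 (size 4, align 4) → ends 24; vy at 24 (size 8, align 8) → ends 32; total 32 bytes, alignment 8
b at 0 (size 8, align 8) → ends 8
d at 8 (size 2, align 2) → ends 10
g at 10 (size 1, align 1) → ends 11
pad 5 to align 8 for e
e at 16 (size 40, align 8) → ends 56
a at 56 (size 12, align 4) → ends 68
pad 4 to align 8 for c
c at 72 (size 8, align 8) → ends 80
h at 80 (size 32, align 8) → ends 112
total 112 bytes, alignment 8
array of 24: 24 × 112 = 2688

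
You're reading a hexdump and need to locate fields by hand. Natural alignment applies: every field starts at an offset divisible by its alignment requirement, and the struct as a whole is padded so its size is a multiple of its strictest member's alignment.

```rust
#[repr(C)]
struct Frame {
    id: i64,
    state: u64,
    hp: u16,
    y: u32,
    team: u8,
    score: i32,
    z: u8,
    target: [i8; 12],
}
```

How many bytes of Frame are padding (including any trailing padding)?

8

0..8  id  (8B, 8-aligned)
8..16  state  (8B, 8-aligned)
16..18  hp  (2B, 2-aligned)
18..20  -- padding (2B)
20..24  y  (4B, 4-aligned)
24..25  team  (1B, 1-aligned)
25..28  -- padding (3B)
28..32  score  (4B, 4-aligned)
32..33  z  (1B, 1-aligned)
33..45  target  (12B, 1-aligned)
45..48  -- tail padding (3B)
sizeof = 48, alignof = 8
data bytes 40, size 48 → padding 8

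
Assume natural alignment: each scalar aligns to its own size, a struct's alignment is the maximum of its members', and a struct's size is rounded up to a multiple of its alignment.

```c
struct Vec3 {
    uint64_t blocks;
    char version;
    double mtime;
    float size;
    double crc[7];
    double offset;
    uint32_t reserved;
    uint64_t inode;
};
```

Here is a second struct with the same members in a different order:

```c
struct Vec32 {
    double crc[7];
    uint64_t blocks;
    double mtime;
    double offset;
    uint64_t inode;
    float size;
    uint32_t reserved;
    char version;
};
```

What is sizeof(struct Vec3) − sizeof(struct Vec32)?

0..8  blocks  (8B, 8-aligned)
8..9  version  (1B, 1-aligned)
9..16  -- padding (7B)
16..24  mtime  (8B, 8-aligned)
24..28  size  (4B, 4-aligned)
28..32  -- padding (4B)
32..88  crc  (56B, 8-aligned)
88..96  offset  (8B, 8-aligned)
96..100  reserved  (4B, 4-aligned)
100..104  -- padding (4B)
104..112  inode  (8B, 8-aligned)
sizeof = 112, alignof = 8
— Vec32 —
0..56  crc  (56B, 8-aligned)
56..64  blocks  (8B, 8-aligned)
64..72  mtime  (8B, 8-aligned)
72..80  offset  (8B, 8-aligned)
80..88  inode  (8B, 8-aligned)
88..92  size  (4B, 4-aligned)
92..96  reserved  (4B, 4-aligned)
96..97  version  (1B, 1-aligned)
97..104  -- tail padding (7B)
sizeof = 104, alignof = 8
112 − 104 = 8

8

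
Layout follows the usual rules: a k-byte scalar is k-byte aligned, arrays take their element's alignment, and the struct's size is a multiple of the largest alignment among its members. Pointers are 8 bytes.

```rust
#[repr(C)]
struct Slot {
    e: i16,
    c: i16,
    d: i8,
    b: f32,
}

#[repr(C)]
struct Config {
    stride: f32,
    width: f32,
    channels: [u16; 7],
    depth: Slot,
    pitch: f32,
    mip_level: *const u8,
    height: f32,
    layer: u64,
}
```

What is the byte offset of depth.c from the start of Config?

26

Slot: @0: e [2B, align 2] → 2; @2: c [2B, align 2] → 4; @4: d [1B, align 1] → 5; +3 pad (align 4); @8: b [4B, align 4] → 12; size 12, align 4
@0: stride [4B, align 4] → 4
@4: width [4B, align 4] → 8
@8: channels [14B, align 2] → 22
+2 pad (align 4)
@24: depth [12B, align 4] → 36
within Slot: c at 2
24 + 2 = 26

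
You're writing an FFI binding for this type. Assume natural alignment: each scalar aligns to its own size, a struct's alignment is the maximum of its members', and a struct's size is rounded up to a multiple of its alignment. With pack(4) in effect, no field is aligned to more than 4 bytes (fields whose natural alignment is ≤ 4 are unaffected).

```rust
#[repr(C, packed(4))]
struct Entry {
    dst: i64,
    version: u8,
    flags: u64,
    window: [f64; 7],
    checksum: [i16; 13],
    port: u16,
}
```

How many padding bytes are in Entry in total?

dst at 0 (size 8, align 4) → ends 8
version at 8 (size 1, align 1) → ends 9
pad 3 to align 4 for flags
flags at 12 (size 8, align 4) → ends 20
window at 20 (size 56, align 4) → ends 76
checksum at 76 (size 26, align 2) → ends 102
port at 102 (size 2, align 2) → ends 104
total 104 bytes, alignment 4
data bytes 101, size 104 → padding 3

3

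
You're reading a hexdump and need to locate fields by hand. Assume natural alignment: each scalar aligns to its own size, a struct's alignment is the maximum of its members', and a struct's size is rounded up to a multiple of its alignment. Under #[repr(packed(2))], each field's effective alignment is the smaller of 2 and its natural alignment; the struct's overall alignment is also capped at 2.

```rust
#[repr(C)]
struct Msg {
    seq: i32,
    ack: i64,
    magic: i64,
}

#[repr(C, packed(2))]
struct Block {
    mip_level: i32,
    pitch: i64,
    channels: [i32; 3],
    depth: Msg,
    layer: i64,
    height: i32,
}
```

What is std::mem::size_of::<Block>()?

Msg: seq at 0 (size 4, align 4) → ends 4; pad 4 to align 8 for ack; ack at 8 (size 8, align 8) → ends 16; magic at 16 (size 8, align 8) → ends 24; total 24 bytes, alignment 8
mip_level at 0 (size 4, align 2) → ends 4
pitch at 4 (size 8, align 2) → ends 12
channels at 12 (size 12, align 2) → ends 24
depth at 24 (size 24, align 2) → ends 48
layer at 48 (size 8, align 2) → ends 56
height at 56 (size 4, align 2) → ends 60
total 60 bytes, alignment 2

60 bytes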